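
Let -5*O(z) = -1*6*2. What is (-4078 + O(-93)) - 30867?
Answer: -174713/5 ≈ -34943.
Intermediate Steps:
O(z) = 12/5 (O(z) = -(-1*6)*2/5 = -(-6)*2/5 = -⅕*(-12) = 12/5)
(-4078 + O(-93)) - 30867 = (-4078 + 12/5) - 30867 = -20378/5 - 30867 = -174713/5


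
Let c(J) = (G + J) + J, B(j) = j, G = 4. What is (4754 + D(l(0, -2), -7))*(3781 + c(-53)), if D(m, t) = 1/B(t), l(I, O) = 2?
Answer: 122426083/7 ≈ 1.7489e+7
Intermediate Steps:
c(J) = 4 + 2*J (c(J) = (4 + J) + J = 4 + 2*J)
D(m, t) = 1/t
(4754 + D(l(0, -2), -7))*(3781 + c(-53)) = (4754 + 1/(-7))*(3781 + (4 + 2*(-53))) = (4754 - ⅐)*(3781 + (4 - 106)) = 33277*(3781 - 102)/7 = (33277/7)*3679 = 122426083/7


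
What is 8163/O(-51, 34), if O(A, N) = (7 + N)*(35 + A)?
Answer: -8163/656 ≈ -12.444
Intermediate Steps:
8163/O(-51, 34) = 8163/(245 + 7*(-51) + 35*34 - 51*34) = 8163/(245 - 357 + 1190 - 1734) = 8163/(-656) = 8163*(-1/656) = -8163/656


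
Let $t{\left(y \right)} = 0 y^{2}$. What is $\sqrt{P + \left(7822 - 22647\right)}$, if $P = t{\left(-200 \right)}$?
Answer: $5 i \sqrt{593} \approx 121.76 i$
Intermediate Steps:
$t{\left(y \right)} = 0$
$P = 0$
$\sqrt{P + \left(7822 - 22647\right)} = \sqrt{0 + \left(7822 - 22647\right)} = \sqrt{0 - 14825} = \sqrt{-14825} = 5 i \sqrt{593}$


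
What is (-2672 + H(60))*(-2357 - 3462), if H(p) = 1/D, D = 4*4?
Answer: 248768069/16 ≈ 1.5548e+7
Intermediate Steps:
D = 16
H(p) = 1/16
(-2672 + H(60))*(-2357 - 3462) = (-2672 + 1/16)*(-2357 - 3462) = -42751/16*(-5819) = 248768069/16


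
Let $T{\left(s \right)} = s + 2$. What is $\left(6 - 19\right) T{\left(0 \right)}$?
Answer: $-26$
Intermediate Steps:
$T{\left(s \right)} = 2 + s$
$\left(6 - 19\right) T{\left(0 \right)} = \left(6 - 19\right) \left(2 + 0\right) = \left(6 - 19\right) 2 = \left(-13\right) 2 = -26$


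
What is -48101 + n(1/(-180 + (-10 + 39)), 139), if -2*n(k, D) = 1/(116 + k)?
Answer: -1684978181/35030 ≈ -48101.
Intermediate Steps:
n(k, D) = -1/(2*(116 + k))
-48101 + n(1/(-180 + (-10 + 39)), 139) = -48101 - 1/(232 + 2/(-180 + (-10 + 39))) = -48101 - 1/(232 + 2/(-180 + 29)) = -48101 - 1/(232 + 2/(-151)) = -48101 - 1/(232 + 2*(-1/151)) = -48101 - 1/(232 - 2/151) = -48101 - 1/35030/151 = -48101 - 1*151/35030 = -48101 - 151/35030 = -1684978181/35030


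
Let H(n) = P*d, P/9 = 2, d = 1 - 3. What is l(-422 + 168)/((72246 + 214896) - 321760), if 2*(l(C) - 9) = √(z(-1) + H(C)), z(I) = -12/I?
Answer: -9/34618 - I*√6/34618 ≈ -0.00025998 - 7.0758e-5*I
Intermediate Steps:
d = -2
P = 18 (P = 9*2 = 18)
H(n) = -36 (H(n) = 18*(-2) = -36)
l(C) = 9 + I*√6 (l(C) = 9 + √(-12/(-1) - 36)/2 = 9 + √(-12*(-1) - 36)/2 = 9 + √(12 - 36)/2 = 9 + √(-24)/2 = 9 + (2*I*√6)/2 = 9 + I*√6)
l(-422 + 168)/((72246 + 214896) - 321760) = (9 + I*√6)/((72246 + 214896) - 321760) = (9 + I*√6)/(287142 - 321760) = (9 + I*√6)/(-34618) = (9 + I*√6)*(-1/34618) = -9/34618 - I*√6/34618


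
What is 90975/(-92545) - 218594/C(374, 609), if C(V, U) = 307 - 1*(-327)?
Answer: -2028745988/5867353 ≈ -345.77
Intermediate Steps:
C(V, U) = 634 (C(V, U) = 307 + 327 = 634)
90975/(-92545) - 218594/C(374, 609) = 90975/(-92545) - 218594/634 = 90975*(-1/92545) - 218594*1/634 = -18195/18509 - 109297/317 = -2028745988/5867353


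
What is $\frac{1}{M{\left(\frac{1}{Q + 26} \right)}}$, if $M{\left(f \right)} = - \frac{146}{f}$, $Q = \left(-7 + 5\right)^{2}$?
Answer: $- \frac{1}{4380} \approx -0.00022831$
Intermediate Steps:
$Q = 4$ ($Q = \left(-2\right)^{2} = 4$)
$\frac{1}{M{\left(\frac{1}{Q + 26} \right)}} = \frac{1}{\left(-146\right) \frac{1}{\frac{1}{4 + 26}}} = \frac{1}{\left(-146\right) \frac{1}{\frac{1}{30}}} = \frac{1}{\left(-146\right) 30} = \frac{1}{-4380} = - \frac{1}{4380}$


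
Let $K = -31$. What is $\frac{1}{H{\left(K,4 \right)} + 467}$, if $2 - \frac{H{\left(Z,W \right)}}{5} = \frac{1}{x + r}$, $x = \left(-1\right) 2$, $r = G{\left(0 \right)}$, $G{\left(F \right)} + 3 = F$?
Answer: $\frac{1}{478} \approx 0.002092$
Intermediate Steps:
$G{\left(F \right)} = -3 + F$
$r = -3$ ($r = -3 + 0 = -3$)
$x = -2$
$H{\left(Z,W \right)} = 11$ ($H{\left(Z,W \right)} = 10 - \frac{5}{-2 - 3} = 10 - \frac{5}{-5} = 10 - -1 = 10 + 1 = 11$)
$\frac{1}{H{\left(K,4 \right)} + 467} = \frac{1}{11 + 467} = \frac{1}{478}$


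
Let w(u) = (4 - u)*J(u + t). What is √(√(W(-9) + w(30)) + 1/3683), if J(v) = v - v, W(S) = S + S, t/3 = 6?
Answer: √(3683 + 40693467*I*√2)/3683 ≈ 1.4565 + 1.4564*I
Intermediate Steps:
t = 18 (t = 3*6 = 18)
W(S) = 2*S
J(v) = 0
w(u) = 0 (w(u) = (4 - u)*0 = 0)
√(√(W(-9) + w(30)) + 1/3683) = √(√(2*(-9) + 0) + 1/3683) = √(√(-18 + 0) + 1/3683) = √(√(-18) + 1/3683) = √(3*I*√2 + 1/3683) = √(1/3683 + 3*I*√2)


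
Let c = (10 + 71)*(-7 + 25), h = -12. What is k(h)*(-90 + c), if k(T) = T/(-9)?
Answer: 1824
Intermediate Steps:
k(T) = -T/9 (k(T) = T*(-1/9) = -T/9)
c = 1458 (c = 81*18 = 1458)
k(h)*(-90 + c) = (-1/9*(-12))*(-90 + 1458) = (4/3)*1368 = 1824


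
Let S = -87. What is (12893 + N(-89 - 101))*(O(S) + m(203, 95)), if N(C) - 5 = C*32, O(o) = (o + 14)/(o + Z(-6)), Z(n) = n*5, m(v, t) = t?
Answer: 76279784/117 ≈ 6.5196e+5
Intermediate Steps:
Z(n) = 5*n
O(o) = (14 + o)/(-30 + o) (O(o) = (o + 14)/(o + 5*(-6)) = (14 + o)/(o - 30) = (14 + o)/(-30 + o))
N(C) = 5 + 32*C (N(C) = 5 + C*32 = 5 + 32*C)
(12893 + N(-89 - 101))*(O(S) + m(203, 95)) = (12893 + (5 + 32*(-89 - 101)))*((14 - 87)/(-30 - 87) + 95) = (12893 + (5 + 32*(-190)))*(-73/(-117) + 95) = (12893 + (5 - 6080))*(-1/117*(-73) + 95) = (12893 - 6075)*(73/117 + 95) = 6818*(11188/117) = 76279784/117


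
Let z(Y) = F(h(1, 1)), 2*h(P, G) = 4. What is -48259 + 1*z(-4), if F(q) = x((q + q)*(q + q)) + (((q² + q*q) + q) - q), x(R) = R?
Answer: -48235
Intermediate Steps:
h(P, G) = 2 (h(P, G) = (½)*4 = 2)
F(q) = 6*q² (F(q) = (q + q)*(q + q) + (((q² + q*q) + q) - q) = (2*q)*(2*q) + (((q² + q²) + q) - q) = 4*q² + ((2*q² + q) - q) = 4*q² + ((q + 2*q²) - q) = 4*q² + 2*q² = 6*q²)
z(Y) = 24 (z(Y) = 6*2² = 6*4 = 24)
-48259 + 1*z(-4) = -48259 + 1*24 = -48259 + 24 = -48235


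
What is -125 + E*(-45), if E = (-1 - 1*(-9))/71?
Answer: -9235/71 ≈ -130.07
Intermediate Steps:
E = 8/71 (E = (-1 + 9)*(1/71) = 8*(1/71) = 8/71 ≈ 0.11268)
-125 + E*(-45) = -125 + (8/71)*(-45) = -125 - 360/71 = -9235/71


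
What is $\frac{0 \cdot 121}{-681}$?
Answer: $0$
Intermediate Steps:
$\frac{0 \cdot 121}{-681} = 0 \left(- \frac{1}{681}\right) = 0$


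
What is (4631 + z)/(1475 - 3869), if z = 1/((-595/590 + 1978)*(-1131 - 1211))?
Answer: -90362961409/46713221685 ≈ -1.9344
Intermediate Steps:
z = -59/273176735 (z = 1/((-595*1/590 + 1978)*(-2342)) = 1/((-119/118 + 1978)*(-2342)) = 1/((233285/118)*(-2342)) = 1/(-273176735/59) = -59/273176735 ≈ -2.1598e-7)
(4631 + z)/(1475 - 3869) = (4631 - 59/273176735)/(1475 - 3869) = (1265081459726/273176735)/(-2394) = (1265081459726/273176735)*(-1/2394) = -90362961409/46713221685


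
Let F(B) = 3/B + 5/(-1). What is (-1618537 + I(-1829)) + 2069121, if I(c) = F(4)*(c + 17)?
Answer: 458285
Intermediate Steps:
F(B) = -5 + 3/B (F(B) = 3/B + 5*(-1) = 3/B - 5 = -5 + 3/B)
I(c) = -289/4 - 17*c/4 (I(c) = (-5 + 3/4)*(c + 17) = (-5 + 3*(1/4))*(17 + c) = (-5 + 3/4)*(17 + c) = -17*(17 + c)/4 = -289/4 - 17*c/4)
(-1618537 + I(-1829)) + 2069121 = (-1618537 + (-289/4 - 17/4*(-1829))) + 2069121 = (-1618537 + (-289/4 + 31093/4)) + 2069121 = (-1618537 + 7701) + 2069121 = -1610836 + 2069121 = 458285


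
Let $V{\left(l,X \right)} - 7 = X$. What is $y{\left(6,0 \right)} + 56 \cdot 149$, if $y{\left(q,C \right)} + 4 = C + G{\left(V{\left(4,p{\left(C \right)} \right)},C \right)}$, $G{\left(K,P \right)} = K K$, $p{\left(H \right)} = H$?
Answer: $8389$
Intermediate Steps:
$V{\left(l,X \right)} = 7 + X$
$G{\left(K,P \right)} = K^{2}$
$y{\left(q,C \right)} = -4 + C + \left(7 + C\right)^{2}$ ($y{\left(q,C \right)} = -4 + \left(C + \left(7 + C\right)^{2}\right) = -4 + C + \left(7 + C\right)^{2}$)
$y{\left(6,0 \right)} + 56 \cdot 149 = \left(-4 + 0 + \left(7 + 0\right)^{2}\right) + 56 \cdot 149 = \left(-4 + 0 + 7^{2}\right) + 8344 = \left(-4 + 0 + 49\right) + 8344 = 45 + 8344 = 8389$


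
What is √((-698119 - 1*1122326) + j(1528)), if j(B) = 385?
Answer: 2*I*√455015 ≈ 1349.1*I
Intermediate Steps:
√((-698119 - 1*1122326) + j(1528)) = √((-698119 - 1*1122326) + 385) = √((-698119 - 1122326) + 385) = √(-1820445 + 385) = √(-1820060) = 2*I*√455015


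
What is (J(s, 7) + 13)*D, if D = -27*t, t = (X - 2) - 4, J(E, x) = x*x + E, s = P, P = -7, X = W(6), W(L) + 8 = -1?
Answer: 22275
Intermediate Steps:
W(L) = -9 (W(L) = -8 - 1 = -9)
X = -9
s = -7
J(E, x) = E + x² (J(E, x) = x² + E = E + x²)
t = -15 (t = (-9 - 2) - 4 = -11 - 4 = -15)
D = 405 (D = -27*(-15) = 405)
(J(s, 7) + 13)*D = ((-7 + 7²) + 13)*405 = ((-7 + 49) + 13)*405 = (42 + 13)*405 = 55*405 = 22275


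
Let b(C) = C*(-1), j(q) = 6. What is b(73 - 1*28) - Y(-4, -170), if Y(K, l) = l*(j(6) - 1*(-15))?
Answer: 3525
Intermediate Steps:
b(C) = -C
Y(K, l) = 21*l (Y(K, l) = l*(6 - 1*(-15)) = l*(6 + 15) = l*21 = 21*l)
b(73 - 1*28) - Y(-4, -170) = -(73 - 1*28) - 21*(-170) = -(73 - 28) - 1*(-3570) = -1*45 + 3570 = -45 + 3570 = 3525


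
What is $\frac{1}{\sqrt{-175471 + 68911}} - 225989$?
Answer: $-225989 - \frac{i \sqrt{185}}{4440} \approx -2.2599 \cdot 10^{5} - 0.0030634 i$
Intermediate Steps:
$\frac{1}{\sqrt{-175471 + 68911}} - 225989 = \frac{1}{\sqrt{-106560}} - 225989 = \frac{1}{24 i \sqrt{185}} - 225989 = - \frac{i \sqrt{185}}{4440} - 225989 = -225989 - \frac{i \sqrt{185}}{4440}$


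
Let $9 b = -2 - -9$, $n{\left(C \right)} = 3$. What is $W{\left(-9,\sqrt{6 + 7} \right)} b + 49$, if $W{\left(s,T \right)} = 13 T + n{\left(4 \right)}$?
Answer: $\frac{154}{3} + \frac{91 \sqrt{13}}{9} \approx 87.789$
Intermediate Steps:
$b = \frac{7}{9}$ ($b = \frac{-2 - -9}{9} = \frac{-2 + 9}{9} = \frac{1}{9} \cdot 7 = \frac{7}{9} \approx 0.77778$)
$W{\left(s,T \right)} = 3 + 13 T$ ($W{\left(s,T \right)} = 13 T + 3 = 3 + 13 T$)
$W{\left(-9,\sqrt{6 + 7} \right)} b + 49 = \left(3 + 13 \sqrt{6 + 7}\right) \frac{7}{9} + 49 = \left(3 + 13 \sqrt{13}\right) \frac{7}{9} + 49 = \left(\frac{7}{3} + \frac{91 \sqrt{13}}{9}\right) + 49 = \frac{154}{3} + \frac{91 \sqrt{13}}{9}$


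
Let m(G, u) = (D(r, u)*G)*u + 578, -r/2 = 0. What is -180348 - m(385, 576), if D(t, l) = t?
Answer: -180926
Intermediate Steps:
r = 0 (r = -2*0 = 0)
m(G, u) = 578 (m(G, u) = (0*G)*u + 578 = 0*u + 578 = 0 + 578 = 578)
-180348 - m(385, 576) = -180348 - 1*578 = -180348 - 578 = -180926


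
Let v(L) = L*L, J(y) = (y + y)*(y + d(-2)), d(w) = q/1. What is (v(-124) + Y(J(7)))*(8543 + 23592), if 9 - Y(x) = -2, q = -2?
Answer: 494461245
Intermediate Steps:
d(w) = -2 (d(w) = -2/1 = -2*1 = -2)
J(y) = 2*y*(-2 + y) (J(y) = (y + y)*(y - 2) = (2*y)*(-2 + y) = 2*y*(-2 + y))
Y(x) = 11 (Y(x) = 9 - 1*(-2) = 9 + 2 = 11)
v(L) = L²
(v(-124) + Y(J(7)))*(8543 + 23592) = ((-124)² + 11)*(8543 + 23592) = (15376 + 11)*32135 = 15387*32135 = 494461245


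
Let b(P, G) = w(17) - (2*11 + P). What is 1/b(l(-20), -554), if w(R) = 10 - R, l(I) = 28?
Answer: -1/57 ≈ -0.017544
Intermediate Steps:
b(P, G) = -29 - P (b(P, G) = (10 - 1*17) - (2*11 + P) = (10 - 17) - (22 + P) = -7 + (-22 - P) = -29 - P)
1/b(l(-20), -554) = 1/(-29 - 1*28) = 1/(-29 - 28) = 1/(-57) = -1/57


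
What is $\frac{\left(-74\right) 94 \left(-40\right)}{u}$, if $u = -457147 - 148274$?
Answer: $- \frac{278240}{605421} \approx -0.45958$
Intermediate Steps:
$u = -605421$ ($u = -457147 - 148274 = -605421$)
$\frac{\left(-74\right) 94 \left(-40\right)}{u} = \frac{\left(-74\right) 94 \left(-40\right)}{-605421} = \left(-6956\right) \left(-40\right) \left(- \frac{1}{605421}\right) = 278240 \left(- \frac{1}{605421}\right) = - \frac{278240}{605421}$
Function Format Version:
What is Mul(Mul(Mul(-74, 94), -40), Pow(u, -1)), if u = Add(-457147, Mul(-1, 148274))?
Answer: Rational(-278240, 605421) ≈ -0.45958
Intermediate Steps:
u = -605421 (u = Add(-457147, -148274) = -605421)
Mul(Mul(Mul(-74, 94), -40), Pow(u, -1)) = Mul(Mul(Mul(-74, 94), -40), Pow(-605421, -1)) = Mul(Mul(-6956, -40), Rational(-1, 605421)) = Mul(278240, Rational(-1, 605421)) = Rational(-278240, 605421)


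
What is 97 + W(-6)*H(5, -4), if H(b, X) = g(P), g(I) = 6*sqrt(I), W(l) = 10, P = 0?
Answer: 97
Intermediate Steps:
H(b, X) = 0 (H(b, X) = 6*sqrt(0) = 6*0 = 0)
97 + W(-6)*H(5, -4) = 97 + 10*0 = 97 + 0 = 97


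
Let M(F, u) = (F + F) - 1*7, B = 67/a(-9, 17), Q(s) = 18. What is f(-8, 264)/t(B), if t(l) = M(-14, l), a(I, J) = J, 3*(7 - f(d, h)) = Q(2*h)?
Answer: -1/35 ≈ -0.028571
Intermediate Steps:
f(d, h) = 1 (f(d, h) = 7 - ⅓*18 = 7 - 6 = 1)
B = 67/17 ≈ 3.9412
M(F, u) = -7 + 2*F (M(F, u) = 2*F - 7 = -7 + 2*F)
t(l) = -35 (t(l) = -7 + 2*(-14) = -7 - 28 = -35)
f(-8, 264)/t(B) = 1/(-35) = 1*(-1/35) = -1/35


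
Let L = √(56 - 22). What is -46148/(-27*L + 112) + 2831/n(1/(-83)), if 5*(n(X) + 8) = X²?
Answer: 115241877797/1686696639 + 622998*√34/6121 ≈ 661.80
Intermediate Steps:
L = √34 ≈ 5.8309
n(X) = -8 + X²/5
-46148/(-27*L + 112) + 2831/n(1/(-83)) = -46148/(-27*√34 + 112) + 2831/(-8 + (1/(-83))²/5) = -46148/(112 - 27*√34) + 2831/(-8 + (-1/83)²/5) = -46148/(112 - 27*√34) + 2831/(-8 + (⅕)*(1/6889)) = -46148/(112 - 27*√34) + 2831/(-8 + 1/34445) = -46148/(112 - 27*√34) + 2831/(-275559/34445) = -46148/(112 - 27*√34) + 2831*(-34445/275559) = -46148/(112 - 27*√34) - 97513795/275559 = -97513795/275559 - 46148/(112 - 27*√34)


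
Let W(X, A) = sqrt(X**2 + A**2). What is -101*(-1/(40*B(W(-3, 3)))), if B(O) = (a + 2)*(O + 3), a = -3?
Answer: 101/120 - 101*sqrt(2)/120 ≈ -0.34863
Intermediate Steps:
W(X, A) = sqrt(A**2 + X**2)
B(O) = -3 - O (B(O) = (-3 + 2)*(O + 3) = -(3 + O) = -3 - O)
-101*(-1/(40*B(W(-3, 3)))) = -101*(-1/(40*(-3 - sqrt(3**2 + (-3)**2)))) = -101*(-1/(40*(-3 - sqrt(9 + 9)))) = -101*(-1/(40*(-3 - sqrt(18)))) = -101*(-1/(40*(-3 - 3*sqrt(2)))) = -101/(120 + 120*sqrt(2))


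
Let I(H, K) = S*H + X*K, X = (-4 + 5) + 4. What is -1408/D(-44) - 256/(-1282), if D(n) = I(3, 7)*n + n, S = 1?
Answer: 25504/24999 ≈ 1.0202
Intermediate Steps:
X = 5 (X = 1 + 4 = 5)
I(H, K) = H + 5*K (I(H, K) = 1*H + 5*K = H + 5*K)
D(n) = 39*n (D(n) = (3 + 5*7)*n + n = (3 + 35)*n + n = 38*n + n = 39*n)
-1408/D(-44) - 256/(-1282) = -1408/(39*(-44)) - 256/(-1282) = -1408/(-1716) - 256*(-1/1282) = -1408*(-1/1716) + 128/641 = 32/39 + 128/641 = 25504/24999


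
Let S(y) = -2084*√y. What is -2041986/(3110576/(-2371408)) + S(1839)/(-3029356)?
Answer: 302648871018/194411 + 521*√1839/757339 ≈ 1.5567e+6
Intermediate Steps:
-2041986/(3110576/(-2371408)) + S(1839)/(-3029356) = -2041986/(3110576/(-2371408)) - 2084*√1839/(-3029356) = -2041986/(3110576*(-1/2371408)) - 2084*√1839*(-1/3029356) = -2041986/(-194411/148213) + 521*√1839/757339 = -2041986*(-148213/194411) + 521*√1839/757339 = 302648871018/194411 + 521*√1839/757339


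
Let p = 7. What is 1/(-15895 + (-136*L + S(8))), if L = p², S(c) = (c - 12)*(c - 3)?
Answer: -1/22579 ≈ -4.4289e-5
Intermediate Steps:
S(c) = (-12 + c)*(-3 + c)
L = 49 (L = 7² = 49)
1/(-15895 + (-136*L + S(8))) = 1/(-15895 + (-136*49 + (36 + 8² - 15*8))) = 1/(-15895 + (-6664 + (36 + 64 - 120))) = 1/(-15895 + (-6664 - 20)) = 1/(-15895 - 6684) = 1/(-22579) = -1/22579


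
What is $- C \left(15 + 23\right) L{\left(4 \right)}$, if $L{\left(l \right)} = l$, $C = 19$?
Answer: $-2888$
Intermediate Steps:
$- C \left(15 + 23\right) L{\left(4 \right)} = - 19 \left(15 + 23\right) 4 = - 19 \cdot 38 \cdot 4 = \left(-1\right) 722 \cdot 4 = \left(-722\right) 4 = -2888$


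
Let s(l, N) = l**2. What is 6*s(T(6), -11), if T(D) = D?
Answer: 216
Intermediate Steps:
6*s(T(6), -11) = 6*6**2 = 6*36 = 216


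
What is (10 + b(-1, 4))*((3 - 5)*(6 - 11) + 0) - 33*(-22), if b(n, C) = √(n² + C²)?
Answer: 826 + 10*√17 ≈ 867.23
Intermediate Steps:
b(n, C) = √(C² + n²)
(10 + b(-1, 4))*((3 - 5)*(6 - 11) + 0) - 33*(-22) = (10 + √(4² + (-1)²))*((3 - 5)*(6 - 11) + 0) - 33*(-22) = (10 + √(16 + 1))*(-2*(-5) + 0) + 726 = (10 + √17)*(10 + 0) + 726 = (10 + √17)*10 + 726 = (100 + 10*√17) + 726 = 826 + 10*√17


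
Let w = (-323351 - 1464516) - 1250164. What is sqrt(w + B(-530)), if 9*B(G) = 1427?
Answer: 2*I*sqrt(6835213)/3 ≈ 1742.9*I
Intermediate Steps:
B(G) = 1427/9 (B(G) = (1/9)*1427 = 1427/9)
w = -3038031 (w = -1787867 - 1250164 = -3038031)
sqrt(w + B(-530)) = sqrt(-3038031 + 1427/9) = sqrt(-27340852/9) = 2*I*sqrt(6835213)/3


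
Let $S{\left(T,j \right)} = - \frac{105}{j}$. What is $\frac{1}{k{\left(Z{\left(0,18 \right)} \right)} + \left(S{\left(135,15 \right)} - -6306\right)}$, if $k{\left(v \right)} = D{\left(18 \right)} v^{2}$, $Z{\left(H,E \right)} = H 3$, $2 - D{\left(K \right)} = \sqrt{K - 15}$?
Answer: $\frac{1}{6299} \approx 0.00015876$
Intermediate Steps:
$D{\left(K \right)} = 2 - \sqrt{-15 + K}$ ($D{\left(K \right)} = 2 - \sqrt{K - 15} = 2 - \sqrt{-15 + K}$)
$Z{\left(H,E \right)} = 3 H$
$k{\left(v \right)} = v^{2} \left(2 - \sqrt{3}\right)$ ($k{\left(v \right)} = \left(2 - \sqrt{-15 + 18}\right) v^{2} = \left(2 - \sqrt{3}\right) v^{2} = v^{2} \left(2 - \sqrt{3}\right)$)
$\frac{1}{k{\left(Z{\left(0,18 \right)} \right)} + \left(S{\left(135,15 \right)} - -6306\right)} = \frac{1}{\left(3 \cdot 0\right)^{2} \left(2 - \sqrt{3}\right) - \left(-6306 + \frac{105}{15}\right)} = \frac{1}{0^{2} \left(2 - \sqrt{3}\right) + \left(\left(-105\right) \frac{1}{15} + 6306\right)} = \frac{1}{0 \left(2 - \sqrt{3}\right) + \left(-7 + 6306\right)} = \frac{1}{0 + 6299} = \frac{1}{6299}$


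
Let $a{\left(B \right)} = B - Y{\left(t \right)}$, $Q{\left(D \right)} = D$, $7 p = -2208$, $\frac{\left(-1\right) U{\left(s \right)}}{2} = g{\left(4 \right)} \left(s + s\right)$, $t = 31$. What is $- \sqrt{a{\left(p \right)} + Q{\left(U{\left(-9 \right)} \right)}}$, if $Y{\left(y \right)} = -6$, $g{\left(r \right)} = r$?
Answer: $- \frac{i \sqrt{8106}}{7} \approx - 12.862 i$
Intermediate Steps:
$U{\left(s \right)} = - 16 s$ ($U{\left(s \right)} = - 2 \cdot 4 \left(s + s\right) = - 2 \cdot 4 \cdot 2 s = - 2 \cdot 8 s = - 16 s$)
$p = - \frac{2208}{7}$ ($p = \frac{1}{7} \left(-2208\right) = - \frac{2208}{7} \approx -315.43$)
$a{\left(B \right)} = 6 + B$ ($a{\left(B \right)} = B - -6 = B + 6 = 6 + B$)
$- \sqrt{a{\left(p \right)} + Q{\left(U{\left(-9 \right)} \right)}} = - \sqrt{\left(6 - \frac{2208}{7}\right) - -144} = - \sqrt{- \frac{2166}{7} + 144} = - \sqrt{- \frac{1158}{7}} = - \frac{i \sqrt{8106}}{7}$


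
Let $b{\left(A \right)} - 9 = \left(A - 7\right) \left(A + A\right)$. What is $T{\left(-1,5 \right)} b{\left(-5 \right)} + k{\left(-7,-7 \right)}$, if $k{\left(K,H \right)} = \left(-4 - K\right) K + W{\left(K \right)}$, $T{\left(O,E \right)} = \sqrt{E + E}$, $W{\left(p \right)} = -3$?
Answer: $-24 + 129 \sqrt{10} \approx 383.93$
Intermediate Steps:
$b{\left(A \right)} = 9 + 2 A \left(-7 + A\right)$ ($b{\left(A \right)} = 9 + \left(A - 7\right) \left(A + A\right) = 9 + \left(-7 + A\right) 2 A = 9 + 2 A \left(-7 + A\right)$)
$T{\left(O,E \right)} = \sqrt{2} \sqrt{E}$ ($T{\left(O,E \right)} = \sqrt{2 E} = \sqrt{2} \sqrt{E}$)
$k{\left(K,H \right)} = -3 + K \left(-4 - K\right)$ ($k{\left(K,H \right)} = \left(-4 - K\right) K - 3 = K \left(-4 - K\right) - 3 = -3 + K \left(-4 - K\right)$)
$T{\left(-1,5 \right)} b{\left(-5 \right)} + k{\left(-7,-7 \right)} = \sqrt{2} \sqrt{5} \left(9 - -70 + 2 \left(-5\right)^{2}\right) - 24 = \sqrt{10} \left(9 + 70 + 2 \cdot 25\right) - 24 = \sqrt{10} \left(9 + 70 + 50\right) - 24 = \sqrt{10} \cdot 129 - 24 = 129 \sqrt{10} - 24 = -24 + 129 \sqrt{10}$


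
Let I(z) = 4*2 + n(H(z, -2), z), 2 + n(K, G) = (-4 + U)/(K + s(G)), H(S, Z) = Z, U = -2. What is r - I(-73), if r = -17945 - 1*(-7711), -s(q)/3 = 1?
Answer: -51206/5 ≈ -10241.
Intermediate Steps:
s(q) = -3 (s(q) = -3*1 = -3)
n(K, G) = -2 - 6/(-3 + K) (n(K, G) = -2 + (-4 - 2)/(K - 3) = -2 - 6/(-3 + K))
I(z) = 36/5 (I(z) = 4*2 - 2*(-2)/(-3 - 2) = 8 - 2*(-2)/(-5) = 8 - 2*(-2)*(-1/5) = 8 - 4/5 = 36/5)
r = -10234 (r = -17945 + 7711 = -10234)
r - I(-73) = -10234 - 1*36/5 = -10234 - 36/5 = -51206/5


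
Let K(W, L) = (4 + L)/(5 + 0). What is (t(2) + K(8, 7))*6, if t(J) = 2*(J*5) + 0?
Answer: 666/5 ≈ 133.20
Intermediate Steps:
t(J) = 10*J (t(J) = 2*(5*J) + 0 = 10*J + 0 = 10*J)
K(W, L) = 4/5 + L/5 (K(W, L) = (4 + L)/5 = (4 + L)*(1/5) = 4/5 + L/5)
(t(2) + K(8, 7))*6 = (10*2 + (4/5 + (1/5)*7))*6 = (20 + (4/5 + 7/5))*6 = (20 + 11/5)*6 = (111/5)*6 = 666/5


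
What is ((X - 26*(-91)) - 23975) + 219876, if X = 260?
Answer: 198527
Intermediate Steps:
((X - 26*(-91)) - 23975) + 219876 = ((260 - 26*(-91)) - 23975) + 219876 = ((260 + 2366) - 23975) + 219876 = (2626 - 23975) + 219876 = -21349 + 219876 = 198527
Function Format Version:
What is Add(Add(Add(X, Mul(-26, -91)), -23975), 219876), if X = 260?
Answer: 198527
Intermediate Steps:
Add(Add(Add(X, Mul(-26, -91)), -23975), 219876) = Add(Add(Add(260, Mul(-26, -91)), -23975), 219876) = Add(Add(Add(260, 2366), -23975), 219876) = Add(Add(2626, -23975), 219876) = Add(-21349, 219876) = 198527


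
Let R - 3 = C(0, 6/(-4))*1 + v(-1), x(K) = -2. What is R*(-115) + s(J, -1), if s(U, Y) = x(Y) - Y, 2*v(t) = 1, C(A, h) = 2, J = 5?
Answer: -1267/2 ≈ -633.50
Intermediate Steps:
v(t) = 1/2 (v(t) = (1/2)*1 = 1/2)
s(U, Y) = -2 - Y
R = 11/2 (R = 3 + (2*1 + 1/2) = 3 + (2 + 1/2) = 3 + 5/2 = 11/2 ≈ 5.5000)
R*(-115) + s(J, -1) = (11/2)*(-115) + (-2 - 1*(-1)) = -1265/2 + (-2 + 1) = -1265/2 - 1 = -1267/2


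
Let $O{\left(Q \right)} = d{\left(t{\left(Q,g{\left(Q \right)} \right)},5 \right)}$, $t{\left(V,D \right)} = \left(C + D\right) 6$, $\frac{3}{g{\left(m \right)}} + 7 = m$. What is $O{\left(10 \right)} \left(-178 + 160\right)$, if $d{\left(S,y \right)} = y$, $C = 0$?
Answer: $-90$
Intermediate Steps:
$g{\left(m \right)} = \frac{3}{-7 + m}$
$t{\left(V,D \right)} = 6 D$ ($t{\left(V,D \right)} = \left(0 + D\right) 6 = D 6 = 6 D$)
$O{\left(Q \right)} = 5$
$O{\left(10 \right)} \left(-178 + 160\right) = 5 \left(-178 + 160\right) = 5 \left(-18\right) = -90$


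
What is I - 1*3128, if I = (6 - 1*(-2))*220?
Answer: -1368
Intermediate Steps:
I = 1760 (I = (6 + 2)*220 = 8*220 = 1760)
I - 1*3128 = 1760 - 1*3128 = 1760 - 3128 = -1368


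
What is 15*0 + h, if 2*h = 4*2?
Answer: 4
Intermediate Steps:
h = 4 (h = (4*2)/2 = (1/2)*8 = 4)
15*0 + h = 15*0 + 4 = 0 + 4 = 4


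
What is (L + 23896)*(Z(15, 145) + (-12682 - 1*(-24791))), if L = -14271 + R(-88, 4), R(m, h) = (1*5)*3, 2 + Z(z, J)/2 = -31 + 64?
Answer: 117328440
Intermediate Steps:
Z(z, J) = 62 (Z(z, J) = -4 + 2*(-31 + 64) = -4 + 2*33 = -4 + 66 = 62)
R(m, h) = 15 (R(m, h) = 5*3 = 15)
L = -14256 (L = -14271 + 15 = -14256)
(L + 23896)*(Z(15, 145) + (-12682 - 1*(-24791))) = (-14256 + 23896)*(62 + (-12682 - 1*(-24791))) = 9640*(62 + (-12682 + 24791)) = 9640*(62 + 12109) = 9640*12171 = 117328440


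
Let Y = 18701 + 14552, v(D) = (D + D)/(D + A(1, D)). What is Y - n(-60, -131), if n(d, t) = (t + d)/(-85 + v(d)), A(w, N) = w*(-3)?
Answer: 58022474/1745 ≈ 33251.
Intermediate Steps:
A(w, N) = -3*w
v(D) = 2*D/(-3 + D) (v(D) = (D + D)/(D - 3*1) = (2*D)/(D - 3) = (2*D)/(-3 + D) = 2*D/(-3 + D))
Y = 33253
n(d, t) = (d + t)/(-85 + 2*d/(-3 + d)) (n(d, t) = (t + d)/(-85 + 2*d/(-3 + d)) = (d + t)/(-85 + 2*d/(-3 + d)))
Y - n(-60, -131) = 33253 - (-3 - 60)*(-60 - 131)/(255 - 83*(-60)) = 33253 - (-63)*(-191)/(255 + 4980) = 33253 - (-63)*(-191)/5235 = 33253 - 1*4011/1745 = 33253 - 4011/1745 = 58022474/1745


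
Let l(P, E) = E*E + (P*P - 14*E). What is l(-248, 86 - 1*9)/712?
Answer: 66355/712 ≈ 93.195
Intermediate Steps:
l(P, E) = E**2 + P**2 - 14*E (l(P, E) = E**2 + (P**2 - 14*E) = E**2 + P**2 - 14*E)
l(-248, 86 - 1*9)/712 = ((86 - 1*9)**2 + (-248)**2 - 14*(86 - 1*9))/712 = ((86 - 9)**2 + 61504 - 14*(86 - 9))*(1/712) = (77**2 + 61504 - 14*77)*(1/712) = (5929 + 61504 - 1078)*(1/712) = 66355*(1/712) = 66355/712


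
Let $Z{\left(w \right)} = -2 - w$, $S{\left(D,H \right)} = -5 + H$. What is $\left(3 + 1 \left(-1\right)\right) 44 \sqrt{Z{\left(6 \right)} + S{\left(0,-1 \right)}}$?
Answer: $88 i \sqrt{14} \approx 329.27 i$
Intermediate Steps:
$\left(3 + 1 \left(-1\right)\right) 44 \sqrt{Z{\left(6 \right)} + S{\left(0,-1 \right)}} = \left(3 + 1 \left(-1\right)\right) 44 \sqrt{\left(-2 - 6\right) - 6} = \left(3 - 1\right) 44 \sqrt{\left(-2 - 6\right) - 6} = 2 \cdot 44 \sqrt{-8 - 6} = 88 \sqrt{-14} = 88 i \sqrt{14}$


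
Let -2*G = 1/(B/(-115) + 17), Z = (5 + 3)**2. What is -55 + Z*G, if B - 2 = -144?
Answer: -119015/2097 ≈ -56.755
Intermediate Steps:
B = -142 (B = 2 - 144 = -142)
Z = 64 (Z = 8**2 = 64)
G = -115/4194 (G = -1/(2*(-142/(-115) + 17)) = -1/(2*(-142*(-1/115) + 17)) = -1/(2*(142/115 + 17)) = -1/(2*2097/115) = -1/2*115/2097 = -115/4194 ≈ -0.027420)
-55 + Z*G = -55 + 64*(-115/4194) = -55 - 3680/2097 = -119015/2097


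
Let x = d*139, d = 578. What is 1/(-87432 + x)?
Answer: -1/7090 ≈ -0.00014104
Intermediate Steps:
x = 80342 (x = 578*139 = 80342)
1/(-87432 + x) = 1/(-87432 + 80342) = 1/(-7090) = -1/7090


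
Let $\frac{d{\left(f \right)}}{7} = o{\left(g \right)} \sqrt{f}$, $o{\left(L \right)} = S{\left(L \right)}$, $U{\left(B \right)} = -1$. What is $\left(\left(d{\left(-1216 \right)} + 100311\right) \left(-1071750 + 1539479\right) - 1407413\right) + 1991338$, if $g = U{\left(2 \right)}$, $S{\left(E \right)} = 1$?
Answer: $46918947644 + 26192824 i \sqrt{19} \approx 4.6919 \cdot 10^{10} + 1.1417 \cdot 10^{8} i$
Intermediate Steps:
$g = -1$
$o{\left(L \right)} = 1$
$d{\left(f \right)} = 7 \sqrt{f}$ ($d{\left(f \right)} = 7 \cdot 1 \sqrt{f} = 7 \sqrt{f}$)
$\left(\left(d{\left(-1216 \right)} + 100311\right) \left(-1071750 + 1539479\right) - 1407413\right) + 1991338 = \left(\left(7 \sqrt{-1216} + 100311\right) \left(-1071750 + 1539479\right) - 1407413\right) + 1991338 = \left(\left(7 \cdot 8 i \sqrt{19} + 100311\right) 467729 - 1407413\right) + 1991338 = \left(\left(56 i \sqrt{19} + 100311\right) 467729 - 1407413\right) + 1991338 = \left(\left(100311 + 56 i \sqrt{19}\right) 467729 - 1407413\right) + 1991338 = \left(\left(46918363719 + 26192824 i \sqrt{19}\right) - 1407413\right) + 1991338 = \left(46916956306 + 26192824 i \sqrt{19}\right) + 1991338 = 46918947644 + 26192824 i \sqrt{19}$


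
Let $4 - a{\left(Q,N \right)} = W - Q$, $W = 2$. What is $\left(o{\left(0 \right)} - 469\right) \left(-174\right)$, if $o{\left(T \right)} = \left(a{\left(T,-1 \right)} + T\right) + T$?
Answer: $81258$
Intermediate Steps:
$a{\left(Q,N \right)} = 2 + Q$ ($a{\left(Q,N \right)} = 4 - \left(2 - Q\right) = 4 + \left(-2 + Q\right) = 2 + Q$)
$o{\left(T \right)} = 2 + 3 T$ ($o{\left(T \right)} = \left(\left(2 + T\right) + T\right) + T = \left(2 + 2 T\right) + T = 2 + 3 T$)
$\left(o{\left(0 \right)} - 469\right) \left(-174\right) = \left(\left(2 + 3 \cdot 0\right) - 469\right) \left(-174\right) = \left(\left(2 + 0\right) - 469\right) \left(-174\right) = \left(2 - 469\right) \left(-174\right) = \left(-467\right) \left(-174\right) = 81258$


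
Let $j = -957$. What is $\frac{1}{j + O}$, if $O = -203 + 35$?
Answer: $- \frac{1}{1125} \approx -0.00088889$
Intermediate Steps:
$O = -168$
$\frac{1}{j + O} = \frac{1}{-957 - 168} = \frac{1}{-1125} = - \frac{1}{1125}$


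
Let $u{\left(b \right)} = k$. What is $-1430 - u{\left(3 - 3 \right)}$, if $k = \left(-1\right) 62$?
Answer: $-1368$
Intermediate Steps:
$k = -62$
$u{\left(b \right)} = -62$
$-1430 - u{\left(3 - 3 \right)} = -1430 - -62 = -1430 + 62 = -1368$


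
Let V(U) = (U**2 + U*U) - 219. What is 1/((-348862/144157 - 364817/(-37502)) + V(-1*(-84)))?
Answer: 5406175814/75147508485447 ≈ 7.1941e-5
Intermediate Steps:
V(U) = -219 + 2*U**2 (V(U) = (U**2 + U**2) - 219 = 2*U**2 - 219 = -219 + 2*U**2)
1/((-348862/144157 - 364817/(-37502)) + V(-1*(-84))) = 1/((-348862/144157 - 364817/(-37502)) + (-219 + 2*(-1*(-84))**2)) = 1/((-348862*1/144157 - 364817*(-1/37502)) + (-219 + 2*84**2)) = 1/((-348862/144157 + 364817/37502) + (-219 + 2*7056)) = 1/(39507901545/5406175814 + (-219 + 14112)) = 1/(39507901545/5406175814 + 13893) = 1/(75147508485447/5406175814) = 5406175814/75147508485447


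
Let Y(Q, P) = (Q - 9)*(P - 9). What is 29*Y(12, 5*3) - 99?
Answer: 423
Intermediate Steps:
Y(Q, P) = (-9 + P)*(-9 + Q) (Y(Q, P) = (-9 + Q)*(-9 + P) = (-9 + P)*(-9 + Q))
29*Y(12, 5*3) - 99 = 29*(81 - 45*3 - 9*12 + (5*3)*12) - 99 = 29*(81 - 9*15 - 108 + 15*12) - 99 = 29*(81 - 135 - 108 + 180) - 99 = 29*18 - 99 = 522 - 99 = 423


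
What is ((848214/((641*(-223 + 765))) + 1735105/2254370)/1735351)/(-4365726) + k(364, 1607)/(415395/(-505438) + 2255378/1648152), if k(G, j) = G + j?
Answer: 96157444548298671827015085539285599/26665364587931496630760207755948 ≈ 3606.1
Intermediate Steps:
((848214/((641*(-223 + 765))) + 1735105/2254370)/1735351)/(-4365726) + k(364, 1607)/(415395/(-505438) + 2255378/1648152) = ((848214/((641*(-223 + 765))) + 1735105/2254370)/1735351)/(-4365726) + (364 + 1607)/(415395/(-505438) + 2255378/1648152) = ((848214/((641*542)) + 1735105*(1/2254370))*(1/1735351))*(-1/4365726) + 1971/(415395*(-1/505438) + 2255378*(1/1648152)) = ((848214/347422 + 137/178)*(1/1735351))*(-1/4365726) + 1971/(-415395/505438 + 1127689/824076) = ((848214*(1/347422) + 137/178)*(1/1735351))*(-1/4365726) + 1971/(113829911381/208259662644) = ((424107/173711 + 137/178)*(1/1735351))*(-1/4365726) + 1971*(208259662644/113829911381) = ((99289453/30920558)*(1/1735351))*(-1/4365726) + 410479795071324/113829911381 = (99289453/53658021245858)*(-1/4365726) + 410479795071324/113829911381 = -99289453/234256218461594662908 + 410479795071324/113829911381 = 96157444548298671827015085539285599/26665364587931496630760207755948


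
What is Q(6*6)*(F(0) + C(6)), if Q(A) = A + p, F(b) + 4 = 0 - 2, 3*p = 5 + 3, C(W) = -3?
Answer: -348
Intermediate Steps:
p = 8/3 (p = (5 + 3)/3 = (1/3)*8 = 8/3 ≈ 2.6667)
F(b) = -6 (F(b) = -4 + (0 - 2) = -4 - 2 = -6)
Q(A) = 8/3 + A (Q(A) = A + 8/3 = 8/3 + A)
Q(6*6)*(F(0) + C(6)) = (8/3 + 6*6)*(-6 - 3) = (8/3 + 36)*(-9) = (116/3)*(-9) = -348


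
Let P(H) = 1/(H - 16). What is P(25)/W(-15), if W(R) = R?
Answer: -1/135 ≈ -0.0074074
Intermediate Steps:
P(H) = 1/(-16 + H)
P(25)/W(-15) = 1/((-16 + 25)*(-15)) = -1/15/9 = (⅑)*(-1/15) = -1/135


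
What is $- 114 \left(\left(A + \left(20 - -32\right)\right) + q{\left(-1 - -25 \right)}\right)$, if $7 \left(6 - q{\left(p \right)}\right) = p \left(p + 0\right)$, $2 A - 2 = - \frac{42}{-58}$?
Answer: $\frac{530499}{203} \approx 2613.3$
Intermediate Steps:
$A = \frac{79}{58}$ ($A = 1 + \frac{\left(-42\right) \frac{1}{-58}}{2} = 1 + \frac{\left(-42\right) \left(- \frac{1}{58}\right)}{2} = 1 + \frac{1}{2} \cdot \frac{21}{29} = 1 + \frac{21}{58} = \frac{79}{58} \approx 1.3621$)
$q{\left(p \right)} = 6 - \frac{p^{2}}{7}$ ($q{\left(p \right)} = 6 - \frac{p \left(p + 0\right)}{7} = 6 - \frac{p p}{7} = 6 - \frac{p^{2}}{7}$)
$- 114 \left(\left(A + \left(20 - -32\right)\right) + q{\left(-1 - -25 \right)}\right) = - 114 \left(\left(\frac{79}{58} + \left(20 - -32\right)\right) + \left(6 - \frac{\left(-1 - -25\right)^{2}}{7}\right)\right) = - 114 \left(\left(\frac{79}{58} + \left(20 + 32\right)\right) + \left(6 - \frac{\left(-1 + 25\right)^{2}}{7}\right)\right) = - 114 \left(\left(\frac{79}{58} + 52\right) + \left(6 - \frac{24^{2}}{7}\right)\right) = - 114 \left(\frac{3095}{58} + \left(6 - \frac{576}{7}\right)\right) = - 114 \left(\frac{3095}{58} - \frac{534}{7}\right) = \left(-114\right) \left(- \frac{9307}{406}\right) = \frac{530499}{203}$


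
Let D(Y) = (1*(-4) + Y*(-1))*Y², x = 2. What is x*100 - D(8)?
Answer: 968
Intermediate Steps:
D(Y) = Y²*(-4 - Y) (D(Y) = (-4 - Y)*Y² = Y²*(-4 - Y))
x*100 - D(8) = 2*100 - 8²*(-4 - 1*8) = 200 - 64*(-4 - 8) = 200 - 64*(-12) = 200 - 1*(-768) = 200 + 768 = 968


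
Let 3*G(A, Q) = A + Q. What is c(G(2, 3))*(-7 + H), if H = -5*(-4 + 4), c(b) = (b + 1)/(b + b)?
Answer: -28/5 ≈ -5.6000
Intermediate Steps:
G(A, Q) = A/3 + Q/3 (G(A, Q) = (A + Q)/3 = A/3 + Q/3)
c(b) = (1 + b)/(2*b) (c(b) = (1 + b)/((2*b)) = (1 + b)*(1/(2*b)) = (1 + b)/(2*b))
H = 0 (H = -5*0 = 0)
c(G(2, 3))*(-7 + H) = ((1 + ((1/3)*2 + (1/3)*3))/(2*((1/3)*2 + (1/3)*3)))*(-7 + 0) = ((1 + (2/3 + 1))/(2*(2/3 + 1)))*(-7) = ((1 + 5/3)/(2*(5/3)))*(-7) = ((1/2)*(3/5)*(8/3))*(-7) = (4/5)*(-7) = -28/5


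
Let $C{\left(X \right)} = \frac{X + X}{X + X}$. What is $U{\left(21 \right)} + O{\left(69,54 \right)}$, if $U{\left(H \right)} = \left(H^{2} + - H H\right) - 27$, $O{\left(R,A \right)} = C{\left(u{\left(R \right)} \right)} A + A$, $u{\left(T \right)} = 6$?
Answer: $81$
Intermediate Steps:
$C{\left(X \right)} = 1$ ($C{\left(X \right)} = \frac{2 X}{2 X} = 2 X \frac{1}{2 X} = 1$)
$O{\left(R,A \right)} = 2 A$ ($O{\left(R,A \right)} = 1 A + A = A + A = 2 A$)
$U{\left(H \right)} = -27$ ($U{\left(H \right)} = \left(H^{2} - H^{2}\right) - 27 = 0 - 27 = -27$)
$U{\left(21 \right)} + O{\left(69,54 \right)} = -27 + 2 \cdot 54 = -27 + 108 = 81$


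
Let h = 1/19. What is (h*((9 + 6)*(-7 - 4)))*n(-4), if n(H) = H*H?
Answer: -2640/19 ≈ -138.95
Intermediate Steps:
h = 1/19 ≈ 0.052632
n(H) = H²
(h*((9 + 6)*(-7 - 4)))*n(-4) = (((9 + 6)*(-7 - 4))/19)*(-4)² = ((15*(-11))/19)*16 = ((1/19)*(-165))*16 = -165/19*16 = -2640/19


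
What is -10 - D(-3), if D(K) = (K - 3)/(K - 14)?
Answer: -176/17 ≈ -10.353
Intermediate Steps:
D(K) = (-3 + K)/(-14 + K)
-10 - D(-3) = -10 - (-3 - 3)/(-14 - 3) = -10 - (-6)/(-17) = -10 - (-1)*(-6)/17 = -10 - 1*6/17 = -10 - 6/17 = -176/17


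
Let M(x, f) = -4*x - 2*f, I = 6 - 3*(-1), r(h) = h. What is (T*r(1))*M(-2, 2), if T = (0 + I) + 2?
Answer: 44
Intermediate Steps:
I = 9 (I = 6 + 3 = 9)
T = 11 (T = (0 + 9) + 2 = 9 + 2 = 11)
(T*r(1))*M(-2, 2) = (11*1)*(-4*(-2) - 2*2) = 11*(8 - 4) = 11*4 = 44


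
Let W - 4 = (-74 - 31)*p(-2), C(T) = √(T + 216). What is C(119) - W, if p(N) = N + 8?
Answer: 626 + √335 ≈ 644.30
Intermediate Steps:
p(N) = 8 + N
C(T) = √(216 + T)
W = -626 (W = 4 + (-74 - 31)*(8 - 2) = 4 - 105*6 = 4 - 630 = -626)
C(119) - W = √(216 + 119) - 1*(-626) = √335 + 626 = 626 + √335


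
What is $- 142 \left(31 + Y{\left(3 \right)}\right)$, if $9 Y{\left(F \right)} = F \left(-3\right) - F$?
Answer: $- \frac{12638}{3} \approx -4212.7$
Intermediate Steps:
$Y{\left(F \right)} = - \frac{4 F}{9}$ ($Y{\left(F \right)} = \frac{F \left(-3\right) - F}{9} = \frac{- 3 F - F}{9} = \frac{\left(-4\right) F}{9} = - \frac{4 F}{9}$)
$- 142 \left(31 + Y{\left(3 \right)}\right) = - 142 \left(31 - \frac{4}{3}\right) = \left(-142\right) \frac{89}{3} = - \frac{12638}{3}$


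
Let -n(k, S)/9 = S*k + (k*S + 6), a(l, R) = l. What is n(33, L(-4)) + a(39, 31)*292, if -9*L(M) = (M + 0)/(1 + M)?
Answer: 11422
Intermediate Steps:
L(M) = -M/(9*(1 + M)) (L(M) = -(M + 0)/(9*(1 + M)) = -M/(9*(1 + M)))
n(k, S) = -54 - 18*S*k (n(k, S) = -9*(S*k + (k*S + 6)) = -9*(S*k + (S*k + 6)) = -9*(S*k + (6 + S*k)) = -9*(6 + 2*S*k) = -54 - 18*S*k)
n(33, L(-4)) + a(39, 31)*292 = (-54 - 18*(-1*(-4)/(9 + 9*(-4)))*33) + 39*292 = (-54 - 18*(-1*(-4)/(9 - 36))*33) + 11388 = (-54 - 18*(-1*(-4)/(-27))*33) + 11388 = (-54 - 18*(-1*(-4)*(-1/27))*33) + 11388 = (-54 - 18*(-4/27)*33) + 11388 = (-54 + 88) + 11388 = 34 + 11388 = 11422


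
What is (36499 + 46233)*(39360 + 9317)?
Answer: 4027145564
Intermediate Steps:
(36499 + 46233)*(39360 + 9317) = 82732*48677 = 4027145564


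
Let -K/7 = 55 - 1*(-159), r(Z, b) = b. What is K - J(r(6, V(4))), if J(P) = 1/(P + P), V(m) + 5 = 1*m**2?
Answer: -32957/22 ≈ -1498.0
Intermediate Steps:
V(m) = -5 + m**2 (V(m) = -5 + 1*m**2 = -5 + m**2)
J(P) = 1/(2*P)
K = -1498 (K = -7*(55 - 1*(-159)) = -7*(55 + 159) = -7*214 = -1498)
K - J(r(6, V(4))) = -1498 - 1/(2*(-5 + 4**2)) = -1498 - 1/(2*(-5 + 16)) = -1498 - 1/(2*11) = -1498 - 1*1/22 = -1498 - 1/22 = -32957/22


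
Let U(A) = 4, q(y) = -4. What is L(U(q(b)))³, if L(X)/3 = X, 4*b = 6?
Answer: 1728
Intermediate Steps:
b = 3/2 (b = (¼)*6 = 3/2 ≈ 1.5000)
L(X) = 3*X
L(U(q(b)))³ = (3*4)³ = 12³ = 1728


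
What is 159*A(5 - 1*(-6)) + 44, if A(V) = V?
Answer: 1793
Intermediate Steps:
159*A(5 - 1*(-6)) + 44 = 159*(5 - 1*(-6)) + 44 = 159*(5 + 6) + 44 = 159*11 + 44 = 1749 + 44 = 1793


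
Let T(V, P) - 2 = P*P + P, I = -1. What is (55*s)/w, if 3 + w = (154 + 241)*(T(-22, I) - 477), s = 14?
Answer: -55/13402 ≈ -0.0041039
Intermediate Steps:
T(V, P) = 2 + P + P² (T(V, P) = 2 + (P*P + P) = 2 + (P² + P) = 2 + (P + P²) = 2 + P + P²)
w = -187628 (w = -3 + (154 + 241)*((2 - 1 + (-1)²) - 477) = -3 + 395*((2 - 1 + 1) - 477) = -3 + 395*(2 - 477) = -3 + 395*(-475) = -3 - 187625 = -187628)
(55*s)/w = (55*14)/(-187628) = 770*(-1/187628) = -55/13402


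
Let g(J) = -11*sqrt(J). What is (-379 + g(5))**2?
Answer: 144246 + 8338*sqrt(5) ≈ 1.6289e+5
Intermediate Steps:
(-379 + g(5))**2 = (-379 - 11*sqrt(5))**2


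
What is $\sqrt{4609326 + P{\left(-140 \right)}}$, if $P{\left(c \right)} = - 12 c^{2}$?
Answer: $3 \sqrt{486014} \approx 2091.4$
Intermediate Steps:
$\sqrt{4609326 + P{\left(-140 \right)}} = \sqrt{4609326 - 12 \left(-140\right)^{2}} = \sqrt{4609326 - 235200} = \sqrt{4374126} = 3 \sqrt{486014}$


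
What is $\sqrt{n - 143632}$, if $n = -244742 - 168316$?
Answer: $i \sqrt{556690} \approx 746.12 i$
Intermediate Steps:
$n = -413058$ ($n = -244742 - 168316 = -413058$)
$\sqrt{n - 143632} = \sqrt{-413058 - 143632} = \sqrt{-556690} = i \sqrt{556690}$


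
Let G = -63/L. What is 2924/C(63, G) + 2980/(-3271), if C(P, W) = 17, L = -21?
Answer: 559632/3271 ≈ 171.09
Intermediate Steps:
G = 3 (G = -63/(-21) = -63*(-1/21) = 3)
2924/C(63, G) + 2980/(-3271) = 2924/17 + 2980/(-3271) = 2924*(1/17) + 2980*(-1/3271) = 172 - 2980/3271 = 559632/3271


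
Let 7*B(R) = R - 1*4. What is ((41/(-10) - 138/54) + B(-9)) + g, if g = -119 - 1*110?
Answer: -149633/630 ≈ -237.51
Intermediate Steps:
g = -229 (g = -119 - 110 = -229)
B(R) = -4/7 + R/7 (B(R) = (R - 1*4)/7 = (R - 4)/7 = (-4 + R)/7 = -4/7 + R/7)
((41/(-10) - 138/54) + B(-9)) + g = ((41/(-10) - 138/54) + (-4/7 + (⅐)*(-9))) - 229 = ((41*(-⅒) - 138*1/54) + (-4/7 - 9/7)) - 229 = ((-41/10 - 23/9) - 13/7) - 229 = (-599/90 - 13/7) - 229 = -5363/630 - 229 = -149633/630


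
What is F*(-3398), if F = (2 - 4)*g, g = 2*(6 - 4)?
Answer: 27184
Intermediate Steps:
g = 4 (g = 2*2 = 4)
F = -8 (F = (2 - 4)*4 = -2*4 = -8)
F*(-3398) = -8*(-3398) = 27184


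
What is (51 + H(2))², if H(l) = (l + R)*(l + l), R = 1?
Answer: 3969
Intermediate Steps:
H(l) = 2*l*(1 + l) (H(l) = (l + 1)*(l + l) = (1 + l)*(2*l) = 2*l*(1 + l))
(51 + H(2))² = (51 + 2*2*(1 + 2))² = (51 + 2*2*3)² = (51 + 12)² = 63² = 3969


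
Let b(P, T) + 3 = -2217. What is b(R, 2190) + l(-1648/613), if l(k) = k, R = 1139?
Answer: -1362508/613 ≈ -2222.7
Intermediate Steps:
b(P, T) = -2220 (b(P, T) = -3 - 2217 = -2220)
b(R, 2190) + l(-1648/613) = -2220 - 1648/613 = -1362508/613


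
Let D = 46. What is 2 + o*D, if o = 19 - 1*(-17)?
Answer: 1658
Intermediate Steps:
o = 36 (o = 19 + 17 = 36)
2 + o*D = 2 + 36*46 = 2 + 1656 = 1658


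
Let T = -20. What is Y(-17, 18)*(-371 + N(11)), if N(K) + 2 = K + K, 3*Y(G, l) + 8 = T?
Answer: 3276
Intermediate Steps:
Y(G, l) = -28/3 (Y(G, l) = -8/3 + (⅓)*(-20) = -8/3 - 20/3 = -28/3)
N(K) = -2 + 2*K (N(K) = -2 + (K + K) = -2 + 2*K)
Y(-17, 18)*(-371 + N(11)) = -28*(-371 + (-2 + 2*11))/3 = -28*(-371 + (-2 + 22))/3 = -28*(-371 + 20)/3 = -28/3*(-351) = 3276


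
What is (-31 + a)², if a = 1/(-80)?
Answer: 6155361/6400 ≈ 961.78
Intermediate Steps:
a = -1/80 ≈ -0.012500
(-31 + a)² = (-31 - 1/80)² = (-2481/80)² = 6155361/6400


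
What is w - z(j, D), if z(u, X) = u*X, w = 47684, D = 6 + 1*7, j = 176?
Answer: 45396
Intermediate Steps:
D = 13 (D = 6 + 7 = 13)
z(u, X) = X*u
w - z(j, D) = 47684 - 13*176 = 47684 - 1*2288 = 47684 - 2288 = 45396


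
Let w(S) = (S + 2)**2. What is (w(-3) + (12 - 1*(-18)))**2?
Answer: 961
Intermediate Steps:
w(S) = (2 + S)**2
(w(-3) + (12 - 1*(-18)))**2 = ((2 - 3)**2 + (12 - 1*(-18)))**2 = ((-1)**2 + (12 + 18))**2 = (1 + 30)**2 = 31**2 = 961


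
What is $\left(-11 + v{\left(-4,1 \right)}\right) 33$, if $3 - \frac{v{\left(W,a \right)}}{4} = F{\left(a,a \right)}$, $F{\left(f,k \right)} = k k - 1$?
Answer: $33$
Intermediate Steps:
$F{\left(f,k \right)} = -1 + k^{2}$ ($F{\left(f,k \right)} = k^{2} - 1 = -1 + k^{2}$)
$v{\left(W,a \right)} = 16 - 4 a^{2}$ ($v{\left(W,a \right)} = 12 - 4 \left(-1 + a^{2}\right) = 12 - \left(-4 + 4 a^{2}\right) = 16 - 4 a^{2}$)
$\left(-11 + v{\left(-4,1 \right)}\right) 33 = \left(-11 + \left(16 - 4 \cdot 1^{2}\right)\right) 33 = \left(-11 + \left(16 - 4\right)\right) 33 = \left(-11 + 12\right) 33 = 1 \cdot 33 = 33$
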